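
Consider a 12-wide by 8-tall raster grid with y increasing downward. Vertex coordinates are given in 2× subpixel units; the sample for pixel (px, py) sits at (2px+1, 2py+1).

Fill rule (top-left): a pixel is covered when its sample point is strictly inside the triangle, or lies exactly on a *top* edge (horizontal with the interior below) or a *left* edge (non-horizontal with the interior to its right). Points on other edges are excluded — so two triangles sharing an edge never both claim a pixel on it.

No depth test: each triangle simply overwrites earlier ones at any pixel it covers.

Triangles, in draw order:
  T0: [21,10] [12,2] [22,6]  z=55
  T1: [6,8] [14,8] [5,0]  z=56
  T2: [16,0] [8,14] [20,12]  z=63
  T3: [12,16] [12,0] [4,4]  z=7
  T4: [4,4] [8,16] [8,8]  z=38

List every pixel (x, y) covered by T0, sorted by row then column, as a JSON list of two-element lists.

T0:
  2·area = 44
  edge (21, 10)→(12, 2): d=(-9,-8) top-left  bias=+0
  edge (12, 2)→(22, 6): d=(10,4) right/bottom  bias=-1
  edge (22, 6)→(21, 10): d=(-1,4) right/bottom  bias=-1
    (8,2)@(17, 5): e=[13,10,21] → █
    (9,2)@(19, 5): e=[29,2,13] → █
    (10,2)@(21, 5): e=[45,-6,5] → ·
    (8,3)@(17, 7): e=[-5,30,19] → ·
    (9,3)@(19, 7): e=[11,22,11] → █
    (10,3)@(21, 7): e=[27,14,3] → █
    (11,3)@(23, 7): e=[43,6,-5] → ·
    (9,4)@(19, 9): e=[-7,42,9] → ·
    (10,4)@(21, 9): e=[9,34,1] → █
    (11,4)@(23, 9): e=[25,26,-7] → ·
    (10,5)@(21, 11): e=[-9,54,-1] → ·
  covered (5 px):
    · · · · · · · · · · · ·
    · · · · · · · · · · · ·
    · · · · · · · · █ █ · ·
    · · · · · · · · · █ █ ·
    · · · · · · · · · · █ ·
    · · · · · · · · · · · ·
    · · · · · · · · · · · ·
    · · · · · · · · · · · ·
T1:
  2·area = 64  (B↔C swapped to make it positive)
  edge (6, 8)→(5, 0): d=(-1,-8) top-left  bias=+0
  edge (5, 0)→(14, 8): d=(9,8) right/bottom  bias=-1
  edge (14, 8)→(6, 8): d=(-8,0) right/bottom  bias=-1
    (3,1)@(7, 3): e=[13,11,40] → █
    (4,1)@(9, 3): e=[29,-5,40] → ·
    (3,2)@(7, 5): e=[11,29,24] → █
    (4,2)@(9, 5): e=[27,13,24] → █
    (5,2)@(11, 5): e=[43,-3,24] → ·
    (3,3)@(7, 7): e=[9,47,8] → █
    (5,3)@(11, 7): e=[41,15,8] → █
    (6,3)@(13, 7): e=[57,-1,8] → ·
    (3,4)@(7, 9): e=[7,65,-8] → ·
    (4,4)@(9, 9): e=[23,49,-8] → ·
    (5,4)@(11, 9): e=[39,33,-8] → ·
  covered (6 px):
    · · · · · · · · · · · ·
    · · · █ · · · · · · · ·
    · · · █ █ · · · · · · ·
    · · · █ █ █ · · · · · ·
    · · · · · · · · · · · ·
    · · · · · · · · · · · ·
    · · · · · · · · · · · ·
    · · · · · · · · · · · ·
T2:
  2·area = 152  (B↔C swapped to make it positive)
  edge (16, 0)→(20, 12): d=(4,12) right/bottom  bias=-1
  edge (20, 12)→(8, 14): d=(-12,2) right/bottom  bias=-1
  edge (8, 14)→(16, 0): d=(8,-14) top-left  bias=+0
    (7,1)@(15, 3): e=[24,118,10] → █
    (8,1)@(17, 3): e=[0,114,38] → ·  [on edge]
    (7,2)@(15, 5): e=[32,94,26] → █
    (8,2)@(17, 5): e=[8,90,54] → █
    (9,2)@(19, 5): e=[-16,86,82] → ·
    (6,3)@(13, 7): e=[64,74,14] → █
    (9,3)@(19, 7): e=[-8,62,98] → ·
    (5,4)@(11, 9): e=[96,54,2] → █
    (9,4)@(19, 9): e=[0,38,114] → ·  [on edge]
    (5,5)@(11, 11): e=[104,30,18] → █
    (9,5)@(19, 11): e=[8,14,130] → █
    (10,5)@(21, 11): e=[-16,10,158] → ·
    (10,7)@(21, 15): e=[0,-38,190] → ·  [on edge]
  covered (18 px):
    · · · · · · · · · · · ·
    · · · · · · · █ · · · ·
    · · · · · · · █ █ · · ·
    · · · · · · █ █ █ · · ·
    · · · · · █ █ █ █ · · ·
    · · · · · █ █ █ █ █ · ·
    · · · · █ █ █ · · · · ·
    · · · · · · · · · · · ·
T3:
  2·area = 128  (B↔C swapped to make it positive)
  edge (12, 16)→(4, 4): d=(-8,-12) top-left  bias=+0
  edge (4, 4)→(12, 0): d=(8,-4) top-left  bias=+0
  edge (12, 0)→(12, 16): d=(0,16) right/bottom  bias=-1
    (5,0)@(11, 1): e=[108,4,16] → █
    (6,0)@(13, 1): e=[132,12,-16] → ·
    (3,1)@(7, 3): e=[44,4,80] → █
    (4,1)@(9, 3): e=[68,12,48] → █
    (6,1)@(13, 3): e=[116,28,-16] → ·
    (2,2)@(5, 5): e=[4,12,112] → █
    (6,2)@(13, 5): e=[100,44,-16] → ·
    (2,3)@(5, 7): e=[-12,28,112] → ·
    (3,3)@(7, 7): e=[12,36,80] → █
    (6,3)@(13, 7): e=[84,60,-16] → ·
    (3,4)@(7, 9): e=[-4,52,80] → ·
    (4,4)@(9, 9): e=[20,60,48] → █
  covered (16 px):
    · · · · · █ · · · · · ·
    · · · █ █ █ · · · · · ·
    · · █ █ █ █ · · · · · ·
    · · · █ █ █ · · · · · ·
    · · · · █ █ · · · · · ·
    · · · · █ █ · · · · · ·
    · · · · · █ · · · · · ·
    · · · · · · · · · · · ·
T4:
  2·area = 32  (B↔C swapped to make it positive)
  edge (4, 4)→(8, 8): d=(4,4) right/bottom  bias=-1
  edge (8, 8)→(8, 16): d=(0,8) right/bottom  bias=-1
  edge (8, 16)→(4, 4): d=(-4,-12) top-left  bias=+0
    (0,0)@(1, 1): e=[0,56,-24] → ·  [on edge]
    (1,0)@(3, 1): e=[-8,40,0] → ·  [on edge]
    (1,1)@(3, 3): e=[0,40,-8] → ·  [on edge]
    (2,2)@(5, 5): e=[0,24,8] → ·  [on edge]
    (2,3)@(5, 7): e=[8,24,0] → █  [on edge]
    (3,3)@(7, 7): e=[0,8,24] → ·  [on edge]
    (2,4)@(5, 9): e=[16,24,-8] → ·
    (3,4)@(7, 9): e=[8,8,16] → █
    (4,4)@(9, 9): e=[0,-8,40] → ·  [on edge]
    (3,5)@(7, 11): e=[16,8,8] → █
    (4,5)@(9, 11): e=[8,-8,32] → ·
    (5,5)@(11, 11): e=[0,-24,56] → ·  [on edge]
    (3,6)@(7, 13): e=[24,8,0] → █  [on edge]
    (6,6)@(13, 13): e=[0,-40,72] → ·  [on edge]
    (7,7)@(15, 15): e=[0,-56,88] → ·  [on edge]
  covered (4 px):
    · · · · · · · · · · · ·
    · · · · · · · · · · · ·
    · · · · · · · · · · · ·
    · · █ · · · · · · · · ·
    · · · █ · · · · · · · ·
    · · · █ · · · · · · · ·
    · · · █ · · · · · · · ·
    · · · · · · · · · · · ·

Result: [[8,2],[9,2],[9,3],[10,3],[10,4]]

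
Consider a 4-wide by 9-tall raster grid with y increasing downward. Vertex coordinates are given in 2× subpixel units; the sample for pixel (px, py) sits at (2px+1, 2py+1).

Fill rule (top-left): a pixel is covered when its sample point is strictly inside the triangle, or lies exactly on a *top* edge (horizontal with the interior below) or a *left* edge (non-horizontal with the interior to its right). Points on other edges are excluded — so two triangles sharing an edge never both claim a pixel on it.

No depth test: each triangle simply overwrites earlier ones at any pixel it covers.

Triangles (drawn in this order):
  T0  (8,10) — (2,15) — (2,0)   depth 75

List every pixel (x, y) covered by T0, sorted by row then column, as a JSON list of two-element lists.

T0:
  2·area = 90
  edge (8, 10)→(2, 15): d=(-6,5) right/bottom  bias=-1
  edge (2, 15)→(2, 0): d=(0,-15) top-left  bias=+0
  edge (2, 0)→(8, 10): d=(6,10) right/bottom  bias=-1
    (1,1)@(3, 3): e=[67,15,8] → X
    (2,1)@(5, 3): e=[57,45,-12] → .
    (1,2)@(3, 5): e=[55,15,20] → X
    (2,2)@(5, 5): e=[45,45,0] → .  [on edge]
    (1,3)@(3, 7): e=[43,15,32] → X
    (2,3)@(5, 7): e=[33,45,12] → X
    (3,3)@(7, 7): e=[23,75,-8] → .
    (1,4)@(3, 9): e=[31,15,44] → X
    (3,4)@(7, 9): e=[11,75,4] → X
    (1,5)@(3, 11): e=[19,15,56] → X
    (3,5)@(7, 11): e=[-1,75,16] → .
    (1,6)@(3, 13): e=[7,15,68] → X
  covered (10 px):
    . . . .
    . X . .
    . X . .
    . X X .
    . X X X
    . X X .
    . X . .
    . . . .
    . . . .

Answer: [[1,1],[1,2],[1,3],[2,3],[1,4],[2,4],[3,4],[1,5],[2,5],[1,6]]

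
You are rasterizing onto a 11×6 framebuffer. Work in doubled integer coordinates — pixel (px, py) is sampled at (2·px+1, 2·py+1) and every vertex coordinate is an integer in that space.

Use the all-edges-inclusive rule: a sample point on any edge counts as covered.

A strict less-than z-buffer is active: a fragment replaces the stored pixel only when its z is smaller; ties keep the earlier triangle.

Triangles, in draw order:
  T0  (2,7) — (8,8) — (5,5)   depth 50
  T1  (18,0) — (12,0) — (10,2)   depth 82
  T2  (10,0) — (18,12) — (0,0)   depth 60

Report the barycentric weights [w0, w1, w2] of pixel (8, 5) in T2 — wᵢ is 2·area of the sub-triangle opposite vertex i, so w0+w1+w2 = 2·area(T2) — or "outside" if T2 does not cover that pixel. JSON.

T0:
  2·area = 15  (B↔C swapped to make it positive)
  edge (2, 7)→(5, 5): d=(3,-2) inclusive
  edge (5, 5)→(8, 8): d=(3,3) inclusive
  edge (8, 8)→(2, 7): d=(-6,-1) inclusive
    (0,0)@(1, 1): e=[-20,0,35] → ·  [on edge]
    (5,0)@(11, 1): e=[0,-30,45] → ·  [on edge]
    (1,1)@(3, 3): e=[-10,0,25] → ·  [on edge]
    (2,2)@(5, 5): e=[0,0,15] → █  [on edge]
    (3,2)@(7, 5): e=[4,-6,17] → ·
    (1,3)@(3, 7): e=[2,12,1] → █
    (3,3)@(7, 7): e=[10,0,5] → █  [on edge]
    (4,3)@(9, 7): e=[14,-6,7] → ·
    (1,4)@(3, 9): e=[8,18,-11] → ·
    (2,4)@(5, 9): e=[12,12,-9] → ·
    (3,4)@(7, 9): e=[16,6,-7] → ·
    (4,4)@(9, 9): e=[20,0,-5] → ·  [on edge]
    (5,5)@(11, 11): e=[30,0,-15] → ·  [on edge]
  covered (4 px):
    · · · · · · · · · · ·
    · · · · · · · · · · ·
    · · █ · · · · · · · ·
    · █ █ █ · · · · · · ·
    · · · · · · · · · · ·
    · · · · · · · · · · ·
T1:
  2·area = 12  (B↔C swapped to make it positive)
  edge (18, 0)→(10, 2): d=(-8,2) inclusive
  edge (10, 2)→(12, 0): d=(2,-2) inclusive
  edge (12, 0)→(18, 0): d=(6,0) inclusive
    (5,0)@(11, 1): e=[6,0,6] → █  [on edge]
    (6,0)@(13, 1): e=[2,4,6] → █
    (7,0)@(15, 1): e=[-2,8,6] → ·
    (4,1)@(9, 3): e=[-6,0,18] → ·  [on edge]
    (5,1)@(11, 3): e=[-10,4,18] → ·
    (6,1)@(13, 3): e=[-14,8,18] → ·
    (3,2)@(7, 5): e=[-18,0,30] → ·  [on edge]
    (2,3)@(5, 7): e=[-30,0,42] → ·  [on edge]
    (1,4)@(3, 9): e=[-42,0,54] → ·  [on edge]
    (0,5)@(1, 11): e=[-54,0,66] → ·  [on edge]
  covered (2 px):
    · · · · · █ █ · · · ·
    · · · · · · · · · · ·
    · · · · · · · · · · ·
    · · · · · · · · · · ·
    · · · · · · · · · · ·
    · · · · · · · · · · ·
T2:
  2·area = 120
  edge (10, 0)→(18, 12): d=(8,12) inclusive
  edge (18, 12)→(0, 0): d=(-18,-12) inclusive
  edge (0, 0)→(10, 0): d=(10,0) inclusive
    (1,0)@(3, 1): e=[92,18,10] → █
    (2,0)@(5, 1): e=[68,42,10] → █
    (3,0)@(7, 1): e=[44,66,10] → █
    (4,0)@(9, 1): e=[20,90,10] → █
    (5,0)@(11, 1): e=[-4,114,10] → ·
    (1,1)@(3, 3): e=[108,-18,30] → ·
    (2,1)@(5, 3): e=[84,6,30] → █
    (5,1)@(11, 3): e=[12,78,30] → █
    (6,1)@(13, 3): e=[-12,102,30] → ·
    (2,2)@(5, 5): e=[100,-30,50] → ·
    (3,2)@(7, 5): e=[76,-6,50] → ·
    (4,2)@(9, 5): e=[52,18,50] → █
  covered (15 px):
    · █ █ █ █ · · · · · ·
    · · █ █ █ █ · · · · ·
    · · · · █ █ █ · · · ·
    · · · · · █ █ · · · ·
    · · · · · · · █ · · ·
    · · · · · · · · █ · ·

Answer: [6,110,4]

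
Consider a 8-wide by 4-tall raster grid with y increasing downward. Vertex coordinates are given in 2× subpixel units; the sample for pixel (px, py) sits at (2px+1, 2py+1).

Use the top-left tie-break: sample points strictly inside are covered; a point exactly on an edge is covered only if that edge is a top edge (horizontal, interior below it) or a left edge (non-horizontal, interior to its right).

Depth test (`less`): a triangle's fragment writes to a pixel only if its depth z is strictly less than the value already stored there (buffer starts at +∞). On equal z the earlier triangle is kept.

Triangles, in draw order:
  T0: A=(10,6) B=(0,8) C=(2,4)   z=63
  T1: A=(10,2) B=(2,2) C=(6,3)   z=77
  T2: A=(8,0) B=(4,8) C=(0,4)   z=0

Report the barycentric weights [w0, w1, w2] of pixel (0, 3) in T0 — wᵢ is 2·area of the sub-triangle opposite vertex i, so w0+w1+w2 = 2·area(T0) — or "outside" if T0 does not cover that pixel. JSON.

T0:
  2·area = 36
  edge (10, 6)→(0, 8): d=(-10,2) right/bottom  bias=-1
  edge (0, 8)→(2, 4): d=(2,-4) top-left  bias=+0
  edge (2, 4)→(10, 6): d=(8,2) right/bottom  bias=-1
    (1,2)@(3, 5): e=[24,6,6] → X
    (2,2)@(5, 5): e=[20,14,2] → X
    (3,2)@(7, 5): e=[16,22,-2] → .
    (7,2)@(15, 5): e=[0,54,-18] → .  [on edge]
    (0,3)@(1, 7): e=[8,2,26] → X
    (2,3)@(5, 7): e=[0,18,18] → .  [on edge]
  covered (4 px):
    . . . . . . . .
    . . . . . . . .
    . X X . . . . .
    X X . . . . . .
T1:
  2·area = 8  (B↔C swapped to make it positive)
  edge (10, 2)→(6, 3): d=(-4,1) right/bottom  bias=-1
  edge (6, 3)→(2, 2): d=(-4,-1) top-left  bias=+0
  edge (2, 2)→(10, 2): d=(8,0) top-left  bias=+0
  covered (0 px):
    . . . . . . . .
    . . . . . . . .
    . . . . . . . .
    . . . . . . . .
T2:
  2·area = 48
  edge (8, 0)→(4, 8): d=(-4,8) right/bottom  bias=-1
  edge (4, 8)→(0, 4): d=(-4,-4) top-left  bias=+0
  edge (0, 4)→(8, 0): d=(8,-4) top-left  bias=+0
    (3,0)@(7, 1): e=[4,40,4] → X
    (4,0)@(9, 1): e=[-12,48,12] → .
    (1,1)@(3, 3): e=[28,16,4] → X
    (2,1)@(5, 3): e=[12,24,12] → X
    (3,1)@(7, 3): e=[-4,32,20] → .
    (0,2)@(1, 5): e=[36,0,12] → X  [on edge]
    (3,2)@(7, 5): e=[-12,24,36] → .
    (0,3)@(1, 7): e=[28,-8,28] → .
    (1,3)@(3, 7): e=[12,0,36] → X  [on edge]
    (2,3)@(5, 7): e=[-4,8,44] → .
  covered (7 px):
    . . . X . . . .
    . X X . . . . .
    X X X . . . . .
    . X . . . . . .

Result: [2,26,8]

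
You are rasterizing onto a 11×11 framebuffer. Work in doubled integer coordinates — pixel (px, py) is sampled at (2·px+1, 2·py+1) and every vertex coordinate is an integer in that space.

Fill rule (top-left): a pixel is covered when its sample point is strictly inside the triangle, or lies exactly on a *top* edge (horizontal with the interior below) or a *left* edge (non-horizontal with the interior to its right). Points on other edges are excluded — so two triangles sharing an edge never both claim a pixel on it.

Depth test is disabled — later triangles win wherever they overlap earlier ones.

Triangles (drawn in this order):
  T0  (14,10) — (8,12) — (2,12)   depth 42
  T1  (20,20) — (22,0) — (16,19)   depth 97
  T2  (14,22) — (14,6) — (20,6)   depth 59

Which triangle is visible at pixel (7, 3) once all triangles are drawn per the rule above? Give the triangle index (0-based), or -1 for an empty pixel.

T0:
  2·area = 12
  edge (14, 10)→(8, 12): d=(-6,2) right/bottom  bias=-1
  edge (8, 12)→(2, 12): d=(-6,0) right/bottom  bias=-1
  edge (2, 12)→(14, 10): d=(12,-2) top-left  bias=+0
    (8,4)@(17, 9): e=[0,18,-6] → .  [on edge]
    (4,5)@(9, 11): e=[4,6,2] → X
    (5,5)@(11, 11): e=[0,6,6] → .  [on edge]
    (2,6)@(5, 13): e=[0,-6,18] → .  [on edge]
    (4,6)@(9, 13): e=[-8,-6,26] → .
  covered (1 px):
    . . . . . . . . . . .
    . . . . . . . . . . .
    . . . . . . . . . . .
    . . . . . . . . . . .
    . . . . . . . . . . .
    . . . . X . . . . . .
    . . . . . . . . . . .
    . . . . . . . . . . .
    . . . . . . . . . . .
    . . . . . . . . . . .
    . . . . . . . . . . .
T1:
  2·area = 82  (B↔C swapped to make it positive)
  edge (20, 20)→(16, 19): d=(-4,-1) top-left  bias=+0
  edge (16, 19)→(22, 0): d=(6,-19) top-left  bias=+0
  edge (22, 0)→(20, 20): d=(-2,20) right/bottom  bias=-1
    (10,2)@(21, 5): e=[61,11,10] → X
    (10,3)@(21, 7): e=[53,23,6] → X
    (10,4)@(21, 9): e=[45,35,2] → X
    (9,5)@(19, 11): e=[35,9,38] → X
    (10,5)@(21, 11): e=[37,47,-2] → .
    (9,6)@(19, 13): e=[27,21,34] → X
    (10,6)@(21, 13): e=[29,59,-6] → .
    (9,7)@(19, 15): e=[19,33,30] → X
    (10,7)@(21, 15): e=[21,71,-10] → .
    (8,8)@(17, 17): e=[9,7,66] → X
    (10,8)@(21, 17): e=[13,83,-14] → .
    (8,9)@(17, 19): e=[1,19,62] → X
  covered (10 px):
    . . . . . . . . . . .
    . . . . . . . . . . .
    . . . . . . . . . . X
    . . . . . . . . . . X
    . . . . . . . . . . X
    . . . . . . . . . X .
    . . . . . . . . . X .
    . . . . . . . . . X .
    . . . . . . . . X X .
    . . . . . . . . X X .
    . . . . . . . . . . .
T2:
  2·area = 96
  edge (14, 22)→(14, 6): d=(0,-16) top-left  bias=+0
  edge (14, 6)→(20, 6): d=(6,0) top-left  bias=+0
  edge (20, 6)→(14, 22): d=(-6,16) right/bottom  bias=-1
    (7,3)@(15, 7): e=[16,6,74] → X
    (8,3)@(17, 7): e=[48,6,42] → X
    (9,3)@(19, 7): e=[80,6,10] → X
    (10,3)@(21, 7): e=[112,6,-22] → .
    (7,4)@(15, 9): e=[16,18,62] → X
    (9,4)@(19, 9): e=[80,18,-2] → .
    (7,5)@(15, 11): e=[16,30,50] → X
    (9,5)@(19, 11): e=[80,30,-14] → .
    (7,6)@(15, 13): e=[16,42,38] → X
    (9,6)@(19, 13): e=[80,42,-26] → .
    (7,7)@(15, 15): e=[16,54,26] → X
    (8,7)@(17, 15): e=[48,54,-6] → .
  covered (12 px):
    . . . . . . . . . . .
    . . . . . . . . . . .
    . . . . . . . . . . .
    . . . . . . . X X X .
    . . . . . . . X X . .
    . . . . . . . X X . .
    . . . . . . . X X . .
    . . . . . . . X . . .
    . . . . . . . X . . .
    . . . . . . . X . . .
    . . . . . . . . . . .

Z-buffer (winner per pixel, '.' = empty):
  . . . . . . . . . . .
  . . . . . . . . . . .
  . . . . . . . . . . 1
  . . . . . . . 2 2 2 1
  . . . . . . . 2 2 . 1
  . . . . 0 . . 2 2 1 .
  . . . . . . . 2 2 1 .
  . . . . . . . 2 . 1 .
  . . . . . . . 2 1 1 .
  . . . . . . . 2 1 1 .
  . . . . . . . . . . .

Final: 2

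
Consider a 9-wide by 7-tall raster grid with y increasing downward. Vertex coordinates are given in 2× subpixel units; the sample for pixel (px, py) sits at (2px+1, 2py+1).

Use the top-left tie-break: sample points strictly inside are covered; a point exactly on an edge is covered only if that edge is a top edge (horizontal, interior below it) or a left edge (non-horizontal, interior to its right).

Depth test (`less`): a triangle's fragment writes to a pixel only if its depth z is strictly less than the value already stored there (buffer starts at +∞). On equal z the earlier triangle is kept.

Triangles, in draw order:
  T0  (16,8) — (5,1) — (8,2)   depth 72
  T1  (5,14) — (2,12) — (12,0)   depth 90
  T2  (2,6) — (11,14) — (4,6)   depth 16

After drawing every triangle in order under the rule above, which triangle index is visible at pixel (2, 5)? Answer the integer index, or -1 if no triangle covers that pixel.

T0:
  2·area = 10
  edge (16, 8)→(5, 1): d=(-11,-7) top-left  bias=+0
  edge (5, 1)→(8, 2): d=(3,1) right/bottom  bias=-1
  edge (8, 2)→(16, 8): d=(8,6) right/bottom  bias=-1
    (2,0)@(5, 1): e=[0,0,10] → ·  [on edge]
    (4,1)@(9, 3): e=[6,2,2] → █
    (5,1)@(11, 3): e=[20,0,-10] → ·  [on edge]
    (4,2)@(9, 5): e=[-16,8,18] → ·
    (8,2)@(17, 5): e=[40,0,-30] → ·  [on edge]
  covered (1 px):
    · · · · · · · · ·
    · · · · █ · · · ·
    · · · · · · · · ·
    · · · · · · · · ·
    · · · · · · · · ·
    · · · · · · · · ·
    · · · · · · · · ·
T1:
  2·area = 56
  edge (5, 14)→(2, 12): d=(-3,-2) top-left  bias=+0
  edge (2, 12)→(12, 0): d=(10,-12) top-left  bias=+0
  edge (12, 0)→(5, 14): d=(-7,14) right/bottom  bias=-1
    (4,2)@(9, 5): e=[35,14,7] → █
    (5,2)@(11, 5): e=[39,38,-21] → ·
    (3,3)@(7, 7): e=[25,10,21] → █
    (4,3)@(9, 7): e=[29,34,-7] → ·
    (2,4)@(5, 9): e=[15,6,35] → █
    (4,4)@(9, 9): e=[23,54,-21] → ·
    (1,5)@(3, 11): e=[5,2,49] → █
    (3,5)@(7, 11): e=[13,50,-7] → ·
    (1,6)@(3, 13): e=[-1,22,35] → ·
    (2,6)@(5, 13): e=[3,46,7] → █
    (3,6)@(7, 13): e=[7,70,-21] → ·
  covered (7 px):
    · · · · · · · · ·
    · · · · · · · · ·
    · · · · █ · · · ·
    · · · █ · · · · ·
    · · █ █ · · · · ·
    · █ █ · · · · · ·
    · · █ · · · · · ·
T2:
  2·area = 16  (B↔C swapped to make it positive)
  edge (2, 6)→(4, 6): d=(2,0) top-left  bias=+0
  edge (4, 6)→(11, 14): d=(7,8) right/bottom  bias=-1
  edge (11, 14)→(2, 6): d=(-9,-8) top-left  bias=+0
  covered (0 px):
    · · · · · · · · ·
    · · · · · · · · ·
    · · · · · · · · ·
    · · · · · · · · ·
    · · · · · · · · ·
    · · · · · · · · ·
    · · · · · · · · ·

Z-buffer (winner per pixel, '.' = empty):
  . . . . . . . . .
  . . . . 0 . . . .
  . . . . 1 . . . .
  . . . 1 . . . . .
  . . 1 1 . . . . .
  . 1 1 . . . . . .
  . . 1 . . . . . .

Answer: 1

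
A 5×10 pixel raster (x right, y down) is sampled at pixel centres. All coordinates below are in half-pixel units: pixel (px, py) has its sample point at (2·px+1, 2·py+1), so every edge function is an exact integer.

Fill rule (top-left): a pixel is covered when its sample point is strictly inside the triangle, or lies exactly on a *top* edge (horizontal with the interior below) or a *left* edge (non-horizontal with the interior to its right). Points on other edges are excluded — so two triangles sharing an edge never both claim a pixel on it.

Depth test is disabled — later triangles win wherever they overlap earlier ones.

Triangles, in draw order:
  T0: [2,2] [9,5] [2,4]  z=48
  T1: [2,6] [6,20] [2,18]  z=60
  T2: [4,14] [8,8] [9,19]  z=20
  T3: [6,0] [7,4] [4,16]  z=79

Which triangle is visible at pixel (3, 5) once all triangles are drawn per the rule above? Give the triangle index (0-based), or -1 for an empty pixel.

T0:
  2·area = 14
  edge (2, 2)→(9, 5): d=(7,3) right/bottom  bias=-1
  edge (9, 5)→(2, 4): d=(-7,-1) top-left  bias=+0
  edge (2, 4)→(2, 2): d=(0,-2) top-left  bias=+0
    (1,1)@(3, 3): e=[4,8,2] → X
    (2,1)@(5, 3): e=[-2,10,6] → .
    (1,2)@(3, 5): e=[18,-6,2] → .
    (4,2)@(9, 5): e=[0,0,14] → .  [on edge]
  covered (1 px):
    . . . . .
    . X . . .
    . . . . .
    . . . . .
    . . . . .
    . . . . .
    . . . . .
    . . . . .
    . . . . .
    . . . . .
T1:
  2·area = 48
  edge (2, 6)→(6, 20): d=(4,14) right/bottom  bias=-1
  edge (6, 20)→(2, 18): d=(-4,-2) top-left  bias=+0
  edge (2, 18)→(2, 6): d=(0,-12) top-left  bias=+0
    (1,5)@(3, 11): e=[6,30,12] → X
    (2,5)@(5, 11): e=[-22,34,36] → .
    (1,6)@(3, 13): e=[14,22,12] → X
    (2,6)@(5, 13): e=[-14,26,36] → .
    (1,7)@(3, 15): e=[22,14,12] → X
    (2,7)@(5, 15): e=[-6,18,36] → .
    (1,8)@(3, 17): e=[30,6,12] → X
    (2,8)@(5, 17): e=[2,10,36] → X
    (3,8)@(7, 17): e=[-26,14,60] → .
    (1,9)@(3, 19): e=[38,-2,12] → .
    (2,9)@(5, 19): e=[10,2,36] → X
    (3,9)@(7, 19): e=[-18,6,60] → .
  covered (6 px):
    . . . . .
    . . . . .
    . . . . .
    . . . . .
    . . . . .
    . X . . .
    . X . . .
    . X . . .
    . X X . .
    . . X . .
T2:
  2·area = 50
  edge (4, 14)→(8, 8): d=(4,-6) top-left  bias=+0
  edge (8, 8)→(9, 19): d=(1,11) right/bottom  bias=-1
  edge (9, 19)→(4, 14): d=(-5,-5) top-left  bias=+0
    (0,5)@(1, 11): e=[-30,80,0] → .  [on edge]
    (3,5)@(7, 11): e=[6,14,30] → X
    (4,5)@(9, 11): e=[18,-8,40] → .
    (1,6)@(3, 13): e=[-10,60,0] → .  [on edge]
    (2,6)@(5, 13): e=[2,38,10] → X
    (4,6)@(9, 13): e=[26,-6,30] → .
    (2,7)@(5, 15): e=[10,40,0] → X  [on edge]
    (4,7)@(9, 15): e=[34,-4,20] → .
    (2,8)@(5, 17): e=[18,42,-10] → .
    (3,8)@(7, 17): e=[30,20,0] → X  [on edge]
    (4,8)@(9, 17): e=[42,-2,10] → .
    (3,9)@(7, 19): e=[38,22,-10] → .
    (4,9)@(9, 19): e=[50,0,0] → .  [on edge]
  covered (6 px):
    . . . . .
    . . . . .
    . . . . .
    . . . . .
    . . . . .
    . . . X .
    . . X X .
    . . X X .
    . . . X .
    . . . . .
T3:
  2·area = 24
  edge (6, 0)→(7, 4): d=(1,4) right/bottom  bias=-1
  edge (7, 4)→(4, 16): d=(-3,12) right/bottom  bias=-1
  edge (4, 16)→(6, 0): d=(2,-16) top-left  bias=+0
    (2,4)@(5, 9): e=[13,9,2] → X
    (3,4)@(7, 9): e=[5,-15,34] → .
    (2,5)@(5, 11): e=[15,3,6] → X
    (3,5)@(7, 11): e=[7,-21,38] → .
    (2,6)@(5, 13): e=[17,-3,10] → .
  covered (2 px):
    . . . . .
    . . . . .
    . . . . .
    . . . . .
    . . X . .
    . . X . .
    . . . . .
    . . . . .
    . . . . .
    . . . . .

Z-buffer (winner per pixel, '.' = empty):
  . . . . .
  . 0 . . .
  . . . . .
  . . . . .
  . . 3 . .
  . 1 3 2 .
  . 1 2 2 .
  . 1 2 2 .
  . 1 1 2 .
  . . 1 . .

Result: 2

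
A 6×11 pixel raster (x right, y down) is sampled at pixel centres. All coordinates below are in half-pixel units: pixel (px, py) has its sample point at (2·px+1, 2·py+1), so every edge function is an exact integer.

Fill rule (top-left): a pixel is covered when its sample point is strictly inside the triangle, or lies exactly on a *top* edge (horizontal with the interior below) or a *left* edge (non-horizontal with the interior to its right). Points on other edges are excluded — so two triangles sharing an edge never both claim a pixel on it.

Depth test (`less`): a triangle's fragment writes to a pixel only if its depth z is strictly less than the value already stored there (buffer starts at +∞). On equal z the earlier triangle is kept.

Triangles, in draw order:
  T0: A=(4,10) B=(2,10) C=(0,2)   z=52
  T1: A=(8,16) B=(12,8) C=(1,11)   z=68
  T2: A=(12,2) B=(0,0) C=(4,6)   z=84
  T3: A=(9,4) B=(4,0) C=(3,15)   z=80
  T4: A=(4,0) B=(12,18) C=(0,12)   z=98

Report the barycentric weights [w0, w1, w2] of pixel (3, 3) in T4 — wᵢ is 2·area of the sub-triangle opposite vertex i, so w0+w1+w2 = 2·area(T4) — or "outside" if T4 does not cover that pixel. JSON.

T0:
  2·area = 16
  edge (4, 10)→(2, 10): d=(-2,0) right/bottom  bias=-1
  edge (2, 10)→(0, 2): d=(-2,-8) top-left  bias=+0
  edge (0, 2)→(4, 10): d=(4,8) right/bottom  bias=-1
    (0,2)@(1, 5): e=[10,2,4] → █
    (1,2)@(3, 5): e=[10,18,-12] → ·
    (0,3)@(1, 7): e=[6,-2,12] → ·
    (1,4)@(3, 9): e=[2,10,4] → █
    (2,4)@(5, 9): e=[2,26,-12] → ·
    (1,5)@(3, 11): e=[-2,6,12] → ·
  covered (2 px):
    · · · · · ·
    · · · · · ·
    █ · · · · ·
    · · · · · ·
    · █ · · · ·
    · · · · · ·
    · · · · · ·
    · · · · · ·
    · · · · · ·
    · · · · · ·
    · · · · · ·
T1:
  2·area = 76  (B↔C swapped to make it positive)
  edge (8, 16)→(1, 11): d=(-7,-5) top-left  bias=+0
  edge (1, 11)→(12, 8): d=(11,-3) top-left  bias=+0
  edge (12, 8)→(8, 16): d=(-4,8) right/bottom  bias=-1
    (4,4)@(9, 9): e=[54,2,20] → █
    (5,4)@(11, 9): e=[64,8,4] → █
    (0,5)@(1, 11): e=[0,0,76] → █  [on edge]
    (1,5)@(3, 11): e=[10,6,60] → █
    (2,5)@(5, 11): e=[20,12,44] → █
    (3,5)@(7, 11): e=[30,18,28] → █
    (5,5)@(11, 11): e=[50,30,-4] → ·
    (0,6)@(1, 13): e=[-14,22,68] → ·
    (1,6)@(3, 13): e=[-4,28,52] → ·
    (2,6)@(5, 13): e=[6,34,36] → █
    (5,6)@(11, 13): e=[36,52,-12] → ·
    (2,7)@(5, 15): e=[-8,56,28] → ·
  covered (11 px):
    · · · · · ·
    · · · · · ·
    · · · · · ·
    · · · · · ·
    · · · · █ █
    █ █ █ █ █ ·
    · · █ █ █ ·
    · · · █ · ·
    · · · · · ·
    · · · · · ·
    · · · · · ·
T2:
  2·area = 64  (B↔C swapped to make it positive)
  edge (12, 2)→(4, 6): d=(-8,4) right/bottom  bias=-1
  edge (4, 6)→(0, 0): d=(-4,-6) top-left  bias=+0
  edge (0, 0)→(12, 2): d=(12,2) right/bottom  bias=-1
    (0,0)@(1, 1): e=[52,2,10] → █
    (1,0)@(3, 1): e=[44,14,6] → █
    (2,0)@(5, 1): e=[36,26,2] → █
    (3,0)@(7, 1): e=[28,38,-2] → ·
    (0,1)@(1, 3): e=[36,-6,34] → ·
    (1,1)@(3, 3): e=[28,6,30] → █
    (3,1)@(7, 3): e=[12,30,22] → █
    (4,1)@(9, 3): e=[4,42,18] → █
    (5,1)@(11, 3): e=[-4,54,14] → ·
    (1,2)@(3, 5): e=[12,-2,54] → ·
    (2,2)@(5, 5): e=[4,10,50] → █
    (3,2)@(7, 5): e=[-4,22,46] → ·
  covered (8 px):
    █ █ █ · · ·
    · █ █ █ █ ·
    · · █ · · ·
    · · · · · ·
    · · · · · ·
    · · · · · ·
    · · · · · ·
    · · · · · ·
    · · · · · ·
    · · · · · ·
    · · · · · ·
T3:
  2·area = 79  (B↔C swapped to make it positive)
  edge (9, 4)→(3, 15): d=(-6,11) right/bottom  bias=-1
  edge (3, 15)→(4, 0): d=(1,-15) top-left  bias=+0
  edge (4, 0)→(9, 4): d=(5,4) right/bottom  bias=-1
    (2,0)@(5, 1): e=[62,16,1] → █
    (3,0)@(7, 1): e=[40,46,-7] → ·
    (2,1)@(5, 3): e=[50,18,11] → █
    (3,1)@(7, 3): e=[28,48,3] → █
    (4,1)@(9, 3): e=[6,78,-5] → ·
    (2,2)@(5, 5): e=[38,20,21] → █
    (4,2)@(9, 5): e=[-6,80,5] → ·
    (2,3)@(5, 7): e=[26,22,31] → █
    (4,3)@(9, 7): e=[-18,82,15] → ·
    (2,4)@(5, 9): e=[14,24,41] → █
    (3,4)@(7, 9): e=[-8,54,33] → ·
    (2,5)@(5, 11): e=[2,26,51] → █
    (1,7)@(3, 15): e=[0,0,79] → ·  [on edge]
  covered (9 px):
    · · █ · · ·
    · · █ █ · ·
    · · █ █ · ·
    · · █ █ · ·
    · · █ · · ·
    · · █ · · ·
    · · · · · ·
    · · · · · ·
    · · · · · ·
    · · · · · ·
    · · · · · ·
T4:
  2·area = 168
  edge (4, 0)→(12, 18): d=(8,18) right/bottom  bias=-1
  edge (12, 18)→(0, 12): d=(-12,-6) top-left  bias=+0
  edge (0, 12)→(4, 0): d=(4,-12) top-left  bias=+0
    (1,1)@(3, 3): e=[42,126,0] → █  [on edge]
    (2,1)@(5, 3): e=[6,138,24] → █
    (3,1)@(7, 3): e=[-30,150,48] → ·
    (1,2)@(3, 5): e=[58,102,8] → █
    (3,2)@(7, 5): e=[-14,126,56] → ·
    (1,3)@(3, 7): e=[74,78,16] → █
    (3,3)@(7, 7): e=[2,102,64] → █
    (4,3)@(9, 7): e=[-34,114,88] → ·
    (0,4)@(1, 9): e=[126,42,0] → █  [on edge]
    (4,4)@(9, 9): e=[-18,90,96] → ·
    (0,5)@(1, 11): e=[142,18,8] → █
    (4,5)@(9, 11): e=[-2,66,104] → ·
  covered (22 px):
    · · · · · ·
    · █ █ · · ·
    · █ █ · · ·
    · █ █ █ · ·
    █ █ █ █ · ·
    █ █ █ █ · ·
    · █ █ █ █ ·
    · · · █ █ ·
    · · · · · █
    · · · · · ·
    · · · · · ·

Result: [102,64,2]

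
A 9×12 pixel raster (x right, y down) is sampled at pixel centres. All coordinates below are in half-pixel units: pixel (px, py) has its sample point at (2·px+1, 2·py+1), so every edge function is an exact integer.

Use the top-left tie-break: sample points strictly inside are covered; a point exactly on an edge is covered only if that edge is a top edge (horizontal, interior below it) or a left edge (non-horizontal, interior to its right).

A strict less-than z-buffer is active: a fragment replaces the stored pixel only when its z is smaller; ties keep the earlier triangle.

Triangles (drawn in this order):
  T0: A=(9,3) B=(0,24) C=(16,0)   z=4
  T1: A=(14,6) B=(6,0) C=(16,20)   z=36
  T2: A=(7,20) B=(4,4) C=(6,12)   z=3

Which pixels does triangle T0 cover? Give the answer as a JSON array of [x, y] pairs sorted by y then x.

T0:
  2·area = 120  (B↔C swapped to make it positive)
  edge (9, 3)→(16, 0): d=(7,-3) top-left  bias=+0
  edge (16, 0)→(0, 24): d=(-16,24) right/bottom  bias=-1
  edge (0, 24)→(9, 3): d=(9,-21) top-left  bias=+0
    (7,0)@(15, 1): e=[4,8,108] → █
    (8,0)@(17, 1): e=[10,-40,150] → ·
    (4,1)@(9, 3): e=[0,120,0] → █  [on edge]
    (5,1)@(11, 3): e=[6,72,42] → █
    (6,1)@(13, 3): e=[12,24,84] → █
    (7,1)@(15, 3): e=[18,-24,126] → ·
    (4,2)@(9, 5): e=[14,88,18] → █
    (6,2)@(13, 5): e=[26,-8,102] → ·
    (4,3)@(9, 7): e=[28,56,36] → █
    (6,3)@(13, 7): e=[40,-40,120] → ·
    (3,4)@(7, 9): e=[36,72,12] → █
    (5,4)@(11, 9): e=[48,-24,96] → ·
    (1,8)@(3, 17): e=[80,40,0] → █  [on edge]
  covered (16 px):
    · · · · · · · █ ·
    · · · · █ █ █ · ·
    · · · · █ █ · · ·
    · · · · █ █ · · ·
    · · · █ █ · · · ·
    · · · █ · · · · ·
    · · █ █ · · · · ·
    · · █ · · · · · ·
    · █ · · · · · · ·
    · █ · · · · · · ·
    · · · · · · · · ·
    · · · · · · · · ·
T1:
  2·area = 100  (B↔C swapped to make it positive)
  edge (14, 6)→(16, 20): d=(2,14) right/bottom  bias=-1
  edge (16, 20)→(6, 0): d=(-10,-20) top-left  bias=+0
  edge (6, 0)→(14, 6): d=(8,6) right/bottom  bias=-1
    (3,0)@(7, 1): e=[88,10,2] → █
    (4,0)@(9, 1): e=[60,50,-10] → ·
    (3,1)@(7, 3): e=[92,-10,18] → ·
    (4,1)@(9, 3): e=[64,30,6] → █
    (5,1)@(11, 3): e=[36,70,-6] → ·
    (4,2)@(9, 5): e=[68,10,22] → █
    (5,2)@(11, 5): e=[40,50,10] → █
    (6,2)@(13, 5): e=[12,90,-2] → ·
    (4,3)@(9, 7): e=[72,-10,38] → ·
    (5,3)@(11, 7): e=[44,30,26] → █
    (6,3)@(13, 7): e=[16,70,14] → █
    (7,3)@(15, 7): e=[-12,110,2] → ·
    (7,6)@(15, 13): e=[0,50,50] → ·  [on edge]
  covered (12 px):
    · · · █ · · · · ·
    · · · · █ · · · ·
    · · · · █ █ · · ·
    · · · · · █ █ · ·
    · · · · · █ █ · ·
    · · · · · · █ · ·
    · · · · · · █ · ·
    · · · · · · · █ ·
    · · · · · · · █ ·
    · · · · · · · · ·
    · · · · · · · · ·
    · · · · · · · · ·
T2:
  2·area = 8
  edge (7, 20)→(4, 4): d=(-3,-16) top-left  bias=+0
  edge (4, 4)→(6, 12): d=(2,8) right/bottom  bias=-1
  edge (6, 12)→(7, 20): d=(1,8) right/bottom  bias=-1
    (2,4)@(5, 9): e=[1,2,5] → █
    (3,4)@(7, 9): e=[33,-14,-11] → ·
    (2,5)@(5, 11): e=[-5,6,7] → ·
  covered (1 px):
    · · · · · · · · ·
    · · · · · · · · ·
    · · · · · · · · ·
    · · · · · · · · ·
    · · █ · · · · · ·
    · · · · · · · · ·
    · · · · · · · · ·
    · · · · · · · · ·
    · · · · · · · · ·
    · · · · · · · · ·
    · · · · · · · · ·
    · · · · · · · · ·

Final: [[7,0],[4,1],[5,1],[6,1],[4,2],[5,2],[4,3],[5,3],[3,4],[4,4],[3,5],[2,6],[3,6],[2,7],[1,8],[1,9]]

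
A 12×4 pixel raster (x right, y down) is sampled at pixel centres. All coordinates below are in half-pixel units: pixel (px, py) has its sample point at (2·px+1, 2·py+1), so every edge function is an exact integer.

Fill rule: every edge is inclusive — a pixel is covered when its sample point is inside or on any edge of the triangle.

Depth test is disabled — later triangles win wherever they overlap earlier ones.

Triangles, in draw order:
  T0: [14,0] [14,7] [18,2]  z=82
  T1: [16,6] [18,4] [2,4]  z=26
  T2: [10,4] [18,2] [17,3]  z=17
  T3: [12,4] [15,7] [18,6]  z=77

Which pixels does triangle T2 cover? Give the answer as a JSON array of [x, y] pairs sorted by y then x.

T0:
  2·area = 28  (B↔C swapped to make it positive)
  edge (14, 0)→(18, 2): d=(4,2) inclusive
  edge (18, 2)→(14, 7): d=(-4,5) inclusive
  edge (14, 7)→(14, 0): d=(0,-7) inclusive
    (7,0)@(15, 1): e=[2,19,7] → X
    (8,0)@(17, 1): e=[-2,9,21] → .
    (7,1)@(15, 3): e=[10,11,7] → X
    (8,1)@(17, 3): e=[6,1,21] → X
    (9,1)@(19, 3): e=[2,-9,35] → .
    (7,2)@(15, 5): e=[18,3,7] → X
    (8,2)@(17, 5): e=[14,-7,21] → .
    (7,3)@(15, 7): e=[26,-5,7] → .
  covered (4 px):
    . . . . . . . X . . . .
    . . . . . . . X X . . .
    . . . . . . . X . . . .
    . . . . . . . . . . . .
T1:
  2·area = 32  (B↔C swapped to make it positive)
  edge (16, 6)→(2, 4): d=(-14,-2) inclusive
  edge (2, 4)→(18, 4): d=(16,0) inclusive
  edge (18, 4)→(16, 6): d=(-2,2) inclusive
    (10,0)@(21, 1): e=[80,-48,0] → .  [on edge]
    (9,1)@(19, 3): e=[48,-16,0] → .  [on edge]
    (4,2)@(9, 5): e=[0,16,16] → X  [on edge]
    (5,2)@(11, 5): e=[4,16,12] → X
    (6,2)@(13, 5): e=[8,16,8] → X
    (7,2)@(15, 5): e=[12,16,4] → X
    (8,2)@(17, 5): e=[16,16,0] → X  [on edge]
    (9,2)@(19, 5): e=[20,16,-4] → .
    (4,3)@(9, 7): e=[-28,48,12] → .
    (5,3)@(11, 7): e=[-24,48,8] → .
    (6,3)@(13, 7): e=[-20,48,4] → .
    (7,3)@(15, 7): e=[-16,48,0] → .  [on edge]
    (11,3)@(23, 7): e=[0,48,-16] → .  [on edge]
  covered (5 px):
    . . . . . . . . . . . .
    . . . . . . . . . . . .
    . . . . X X X X X . . .
    . . . . . . . . . . . .
T2:
  2·area = 6
  edge (10, 4)→(18, 2): d=(8,-2) inclusive
  edge (18, 2)→(17, 3): d=(-1,1) inclusive
  edge (17, 3)→(10, 4): d=(-7,1) inclusive
    (9,0)@(19, 1): e=[-6,0,12] → .  [on edge]
    (7,1)@(15, 3): e=[2,2,2] → X
    (8,1)@(17, 3): e=[6,0,0] → X  [on edge]
    (9,1)@(19, 3): e=[10,-2,-2] → .
    (1,2)@(3, 5): e=[-6,12,0] → .  [on edge]
    (7,2)@(15, 5): e=[18,0,-12] → .  [on edge]
    (8,2)@(17, 5): e=[22,-2,-14] → .
    (6,3)@(13, 7): e=[30,0,-24] → .  [on edge]
  covered (2 px):
    . . . . . . . . . . . .
    . . . . . . . X X . . .
    . . . . . . . . . . . .
    . . . . . . . . . . . .
T3:
  2·area = 12  (B↔C swapped to make it positive)
  edge (12, 4)→(18, 6): d=(6,2) inclusive
  edge (18, 6)→(15, 7): d=(-3,1) inclusive
  edge (15, 7)→(12, 4): d=(-3,-3) inclusive
    (1,0)@(3, 1): e=[0,30,-18] → .  [on edge]
    (4,0)@(9, 1): e=[-12,24,0] → .  [on edge]
    (4,1)@(9, 3): e=[0,18,-6] → .  [on edge]
    (5,1)@(11, 3): e=[-4,16,0] → .  [on edge]
    (6,2)@(13, 5): e=[4,8,0] → X  [on edge]
    (7,2)@(15, 5): e=[0,6,6] → X  [on edge]
    (8,2)@(17, 5): e=[-4,4,12] → .
    (10,2)@(21, 5): e=[-12,0,24] → .  [on edge]
    (6,3)@(13, 7): e=[16,2,-6] → .
    (7,3)@(15, 7): e=[12,0,0] → X  [on edge]
    (8,3)@(17, 7): e=[8,-2,6] → .
    (10,3)@(21, 7): e=[0,-6,18] → .  [on edge]
  covered (3 px):
    . . . . . . . . . . . .
    . . . . . . . . . . . .
    . . . . . . X X . . . .
    . . . . . . . X . . . .

Answer: [[7,1],[8,1]]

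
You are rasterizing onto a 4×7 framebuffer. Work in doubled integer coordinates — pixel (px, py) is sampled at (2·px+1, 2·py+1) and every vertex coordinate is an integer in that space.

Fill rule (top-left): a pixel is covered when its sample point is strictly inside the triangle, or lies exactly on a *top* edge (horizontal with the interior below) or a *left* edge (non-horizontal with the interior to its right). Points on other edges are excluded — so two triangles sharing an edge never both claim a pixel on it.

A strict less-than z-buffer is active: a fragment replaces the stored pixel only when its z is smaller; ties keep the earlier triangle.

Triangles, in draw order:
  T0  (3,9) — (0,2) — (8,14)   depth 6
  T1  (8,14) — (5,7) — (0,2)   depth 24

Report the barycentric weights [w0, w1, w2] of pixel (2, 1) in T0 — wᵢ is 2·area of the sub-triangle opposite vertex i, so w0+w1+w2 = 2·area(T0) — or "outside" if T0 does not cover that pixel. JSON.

T0:
  2·area = 20
  edge (3, 9)→(0, 2): d=(-3,-7) top-left  bias=+0
  edge (0, 2)→(8, 14): d=(8,12) right/bottom  bias=-1
  edge (8, 14)→(3, 9): d=(-5,-5) top-left  bias=+0
    (0,3)@(1, 7): e=[-8,28,0] → .  [on edge]
    (1,3)@(3, 7): e=[6,4,10] → X
    (2,3)@(5, 7): e=[20,-20,20] → .
    (1,4)@(3, 9): e=[0,20,0] → X  [on edge]
    (2,4)@(5, 9): e=[14,-4,10] → .
    (1,5)@(3, 11): e=[-6,36,-10] → .
    (2,5)@(5, 11): e=[8,12,0] → X  [on edge]
    (3,5)@(7, 11): e=[22,-12,10] → .
    (2,6)@(5, 13): e=[2,28,-10] → .
    (3,6)@(7, 13): e=[16,4,0] → X  [on edge]
  covered (4 px):
    . . . .
    . . . .
    . . . .
    . X . .
    . X . .
    . . X .
    . . . X
T1:
  2·area = 20  (B↔C swapped to make it positive)
  edge (8, 14)→(0, 2): d=(-8,-12) top-left  bias=+0
  edge (0, 2)→(5, 7): d=(5,5) right/bottom  bias=-1
  edge (5, 7)→(8, 14): d=(3,7) right/bottom  bias=-1
    (0,1)@(1, 3): e=[4,0,16] → .  [on edge]
    (1,2)@(3, 5): e=[12,0,8] → .  [on edge]
    (2,3)@(5, 7): e=[20,0,0] → .  [on edge]
    (2,4)@(5, 9): e=[4,10,6] → X
    (3,4)@(7, 9): e=[28,0,-8] → .  [on edge]
    (2,5)@(5, 11): e=[-12,20,12] → .
  covered (1 px):
    . . . .
    . . . .
    . . . .
    . . . .
    . . X .
    . . . .
    . . . .

Final: "outside"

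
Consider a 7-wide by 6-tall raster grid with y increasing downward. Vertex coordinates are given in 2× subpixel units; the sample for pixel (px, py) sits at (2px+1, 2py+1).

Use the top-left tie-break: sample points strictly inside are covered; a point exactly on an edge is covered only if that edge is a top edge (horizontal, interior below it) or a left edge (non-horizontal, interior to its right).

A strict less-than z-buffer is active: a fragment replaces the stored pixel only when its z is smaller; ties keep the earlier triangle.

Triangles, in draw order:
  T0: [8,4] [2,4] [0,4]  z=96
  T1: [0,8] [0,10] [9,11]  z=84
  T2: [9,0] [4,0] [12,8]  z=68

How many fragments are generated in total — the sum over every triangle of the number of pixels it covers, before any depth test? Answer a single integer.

T0:
  degenerate (2·area = 0) — covers nothing
T1:
  2·area = 18  (B↔C swapped to make it positive)
  edge (0, 8)→(9, 11): d=(9,3) right/bottom  bias=-1
  edge (9, 11)→(0, 10): d=(-9,-1) top-left  bias=+0
  edge (0, 10)→(0, 8): d=(0,-2) top-left  bias=+0
    (0,4)@(1, 9): e=[6,10,2] → #
    (1,4)@(3, 9): e=[0,12,6] → ·  [on edge]
    (0,5)@(1, 11): e=[24,-8,2] → ·
    (4,5)@(9, 11): e=[0,0,18] → ·  [on edge]
  covered (1 px):
    · · · · · · ·
    · · · · · · ·
    · · · · · · ·
    · · · · · · ·
    # · · · · · ·
    · · · · · · ·
T2:
  2·area = 40  (B↔C swapped to make it positive)
  edge (9, 0)→(12, 8): d=(3,8) right/bottom  bias=-1
  edge (12, 8)→(4, 0): d=(-8,-8) top-left  bias=+0
  edge (4, 0)→(9, 0): d=(5,0) top-left  bias=+0
    (2,0)@(5, 1): e=[35,0,5] → #  [on edge]
    (3,0)@(7, 1): e=[19,16,5] → #
    (4,0)@(9, 1): e=[3,32,5] → #
    (5,0)@(11, 1): e=[-13,48,5] → ·
    (2,1)@(5, 3): e=[41,-16,15] → ·
    (3,1)@(7, 3): e=[25,0,15] → #  [on edge]
    (5,1)@(11, 3): e=[-7,32,15] → ·
    (3,2)@(7, 5): e=[31,-16,25] → ·
    (4,2)@(9, 5): e=[15,0,25] → #  [on edge]
    (5,2)@(11, 5): e=[-1,16,25] → ·
    (4,3)@(9, 7): e=[21,-16,35] → ·
    (5,3)@(11, 7): e=[5,0,35] → #  [on edge]
    (6,4)@(13, 9): e=[-5,0,45] → ·  [on edge]
  covered (7 px):
    · · # # # · ·
    · · · # # · ·
    · · · · # · ·
    · · · · · # ·
    · · · · · · ·
    · · · · · · ·

Answer: 8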